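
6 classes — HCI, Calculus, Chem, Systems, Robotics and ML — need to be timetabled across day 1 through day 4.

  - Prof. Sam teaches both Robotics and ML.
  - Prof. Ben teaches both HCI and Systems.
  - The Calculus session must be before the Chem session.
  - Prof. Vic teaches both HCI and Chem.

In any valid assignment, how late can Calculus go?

Downstream work caps Calculus at day 3.
Calculus at day 3 is achievable: Chem -> day 4; Calculus -> day 3; HCI -> day 1; Systems -> day 2; ML -> day 2; Robotics -> day 1.

day 3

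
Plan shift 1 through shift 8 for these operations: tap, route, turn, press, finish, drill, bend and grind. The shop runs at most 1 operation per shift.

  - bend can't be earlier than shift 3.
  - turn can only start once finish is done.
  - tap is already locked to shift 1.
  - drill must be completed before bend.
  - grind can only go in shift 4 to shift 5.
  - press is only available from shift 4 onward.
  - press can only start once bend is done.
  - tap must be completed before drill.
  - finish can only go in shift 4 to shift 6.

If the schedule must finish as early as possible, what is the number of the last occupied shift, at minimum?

8

The precedence chain requires at least 4 distinct shifts.
With at most 1 per shift and 8 operations, at least 8 shifts are needed.
Propagating the time windows through the other constraints, turn can't land before shift 5, so the schedule must run through at least shift 5.
8 works (last occupied shift: shift 8): for example route=shift 8, press=shift 6, drill=shift 2, turn=shift 7, bend=shift 3, tap=shift 1, finish=shift 5, grind=shift 4.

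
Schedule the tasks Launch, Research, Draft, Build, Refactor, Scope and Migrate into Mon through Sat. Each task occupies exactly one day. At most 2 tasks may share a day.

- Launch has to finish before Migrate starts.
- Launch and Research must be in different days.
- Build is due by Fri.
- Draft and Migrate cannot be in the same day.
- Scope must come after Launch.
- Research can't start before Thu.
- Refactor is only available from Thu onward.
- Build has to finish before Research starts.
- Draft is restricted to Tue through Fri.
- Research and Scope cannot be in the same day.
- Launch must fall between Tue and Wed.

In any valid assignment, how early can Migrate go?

Wed

Precedence pushes Migrate to at least Wed.
Migrate at Wed is achievable: Build=Mon; Draft=Tue; Launch=Tue; Scope=Wed; Research=Thu; Refactor=Thu; Migrate=Wed.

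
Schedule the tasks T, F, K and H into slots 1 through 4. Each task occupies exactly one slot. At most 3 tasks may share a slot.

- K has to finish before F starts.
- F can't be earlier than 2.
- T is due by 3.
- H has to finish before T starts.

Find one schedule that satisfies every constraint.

F=2; T=2; H=1; K=1

Checking: K(1) before F(2); H(1) before T(2); F=2 in [2,4]; T=2 in [1,3]; max 2 per slot (cap 3).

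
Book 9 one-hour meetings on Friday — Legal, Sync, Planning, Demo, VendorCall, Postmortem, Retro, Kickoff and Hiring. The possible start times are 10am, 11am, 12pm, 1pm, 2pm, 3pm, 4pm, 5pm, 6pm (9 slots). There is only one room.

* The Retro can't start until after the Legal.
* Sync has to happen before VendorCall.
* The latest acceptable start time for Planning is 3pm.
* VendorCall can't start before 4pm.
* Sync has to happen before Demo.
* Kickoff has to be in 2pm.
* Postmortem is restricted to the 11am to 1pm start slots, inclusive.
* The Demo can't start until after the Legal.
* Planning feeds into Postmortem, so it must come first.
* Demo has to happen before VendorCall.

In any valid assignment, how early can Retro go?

Precedence pushes Retro to at least 11am.
Retro at 11am is achievable: Planning=12pm; Legal=10am; Postmortem=1pm; Retro=11am; Hiring=6pm; Demo=4pm; VendorCall=5pm; Kickoff=2pm; Sync=3pm.

11am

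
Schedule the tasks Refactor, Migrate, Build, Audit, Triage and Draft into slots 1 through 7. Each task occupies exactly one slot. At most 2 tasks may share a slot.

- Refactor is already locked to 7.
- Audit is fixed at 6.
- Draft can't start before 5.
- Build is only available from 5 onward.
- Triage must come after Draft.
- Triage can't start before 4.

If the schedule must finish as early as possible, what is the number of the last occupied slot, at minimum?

slot 7

The precedence chain requires at least 2 distinct slots.
With at most 2 per slot and 6 tasks, at least 3 slots are needed.
Refactor can't be placed before 7, so the schedule must run through at least slot 7.
7 works (last occupied slot: 7): for example Refactor -> 7, Draft -> 5, Triage -> 6, Migrate -> 1, Audit -> 6, Build -> 5.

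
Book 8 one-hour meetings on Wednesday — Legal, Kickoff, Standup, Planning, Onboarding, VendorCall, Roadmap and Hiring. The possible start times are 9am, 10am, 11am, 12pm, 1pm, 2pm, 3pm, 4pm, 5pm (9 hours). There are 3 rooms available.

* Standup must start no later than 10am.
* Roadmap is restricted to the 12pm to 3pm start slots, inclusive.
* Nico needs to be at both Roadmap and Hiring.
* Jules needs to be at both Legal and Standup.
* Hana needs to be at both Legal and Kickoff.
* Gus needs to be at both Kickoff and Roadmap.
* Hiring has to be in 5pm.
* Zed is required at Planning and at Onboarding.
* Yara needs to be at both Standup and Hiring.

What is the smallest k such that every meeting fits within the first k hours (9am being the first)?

9

With at most 3 per hour and 8 meetings, at least 3 hours are needed.
Hiring can't be placed before 5pm — that is hour 9 counting from 9am — so the schedule must run through at least 9 hours.
9 works (last occupied hour: 5pm): for example Planning -> 9am, Roadmap -> 12pm, VendorCall -> 10am, Legal -> 10am, Onboarding -> 10am, Standup -> 9am, Hiring -> 5pm, Kickoff -> 9am.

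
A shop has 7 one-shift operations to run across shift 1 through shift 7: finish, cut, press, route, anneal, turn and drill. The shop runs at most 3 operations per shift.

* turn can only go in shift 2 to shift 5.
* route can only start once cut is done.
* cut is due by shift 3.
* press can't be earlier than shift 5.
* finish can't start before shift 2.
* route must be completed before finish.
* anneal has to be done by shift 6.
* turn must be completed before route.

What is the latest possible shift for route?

Precedence pushes route to at least shift 3; downstream work caps route at shift 6.
route at shift 6 is achievable: finish in shift 7; drill in shift 1; turn in shift 2; cut in shift 1; press in shift 5; anneal in shift 1; route in shift 6.

shift 6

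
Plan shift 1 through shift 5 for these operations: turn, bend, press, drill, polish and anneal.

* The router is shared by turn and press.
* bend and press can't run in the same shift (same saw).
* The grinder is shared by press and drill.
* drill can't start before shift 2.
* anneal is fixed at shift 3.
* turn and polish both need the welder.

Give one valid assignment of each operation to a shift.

bend=shift 1, drill=shift 2, press=shift 3, anneal=shift 3, turn=shift 1, polish=shift 2

Checking: press(shift 3) != drill(shift 2); bend(shift 1) != press(shift 3); turn(shift 1) != press(shift 3); turn(shift 1) != polish(shift 2); anneal=shift 3 in [shift 3,shift 3]; drill=shift 2 in [shift 2,shift 5].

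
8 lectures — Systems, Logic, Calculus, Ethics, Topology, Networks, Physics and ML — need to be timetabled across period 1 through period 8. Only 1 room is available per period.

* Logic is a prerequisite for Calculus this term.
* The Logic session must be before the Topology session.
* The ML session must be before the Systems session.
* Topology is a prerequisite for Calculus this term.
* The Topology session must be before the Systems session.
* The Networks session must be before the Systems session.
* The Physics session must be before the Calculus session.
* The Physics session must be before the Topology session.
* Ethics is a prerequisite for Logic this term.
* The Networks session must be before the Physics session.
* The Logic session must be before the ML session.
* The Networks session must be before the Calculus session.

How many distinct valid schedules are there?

38

Splitting on Systems: it can be period 7 (16), period 8 (22). Listing each branch's schedules as (Logic, Calculus, Ethics, Topology, Networks, Physics, ML) by period number:
Systems=period 7: (2,8,1,5,3,4,6) (2,8,1,6,3,4,5) (2,8,1,6,3,5,4) (2,8,1,6,4,5,3) (3,8,1,5,2,4,6) (3,8,1,6,2,4,5) (3,8,1,6,2,5,4) (3,8,2,5,1,4,6) (3,8,2,6,1,4,5) (3,8,2,6,1,5,4) (4,8,1,5,2,3,6) (4,8,1,6,2,3,5) (4,8,2,5,1,3,6) (4,8,2,6,1,3,5) (4,8,3,5,1,2,6) (4,8,3,6,1,2,5) — 16.
Systems=period 8: (2,6,1,5,3,4,7) (2,7,1,5,3,4,6) (2,7,1,6,3,4,5) (2,7,1,6,3,5,4) (2,7,1,6,4,5,3) (3,6,1,5,2,4,7) (3,6,2,5,1,4,7) (3,7,1,5,2,4,6) (3,7,1,6,2,4,5) (3,7,1,6,2,5,4) (3,7,2,5,1,4,6) (3,7,2,6,1,4,5) (3,7,2,6,1,5,4) (4,6,1,5,2,3,7) (4,6,2,5,1,3,7) (4,6,3,5,1,2,7) (4,7,1,5,2,3,6) (4,7,1,6,2,3,5) (4,7,2,5,1,3,6) (4,7,2,6,1,3,5) (4,7,3,5,1,2,6) (4,7,3,6,1,2,5) — 22.
Summing: 16 + 22 = 38.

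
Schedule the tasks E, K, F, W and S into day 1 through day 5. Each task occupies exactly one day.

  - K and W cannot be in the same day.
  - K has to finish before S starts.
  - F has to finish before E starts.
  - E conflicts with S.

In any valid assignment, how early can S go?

day 2

Precedence pushes S to at least day 2.
S at day 2 is achievable: K in day 1, W in day 2, E in day 3, F in day 1, S in day 2.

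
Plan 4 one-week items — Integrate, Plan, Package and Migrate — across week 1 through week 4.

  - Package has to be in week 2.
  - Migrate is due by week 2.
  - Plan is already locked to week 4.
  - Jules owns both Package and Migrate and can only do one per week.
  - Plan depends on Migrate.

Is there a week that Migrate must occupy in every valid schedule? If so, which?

week 1

Migrate's window is week 1–week 2.
Package is fixed at week 2, and Migrate can't share a week with Package.
So Migrate must be week 1.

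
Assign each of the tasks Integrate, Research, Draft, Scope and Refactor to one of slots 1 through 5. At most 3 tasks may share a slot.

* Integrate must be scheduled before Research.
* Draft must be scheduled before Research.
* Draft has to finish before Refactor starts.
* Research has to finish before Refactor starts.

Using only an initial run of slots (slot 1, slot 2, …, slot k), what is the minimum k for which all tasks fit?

The precedence chain requires at least 3 distinct slots.
With at most 3 per slot and 5 tasks, at least 2 slots are needed.
3 works (last occupied slot: 3): for example Draft -> 1; Research -> 2; Refactor -> 3; Scope -> 1; Integrate -> 1.

3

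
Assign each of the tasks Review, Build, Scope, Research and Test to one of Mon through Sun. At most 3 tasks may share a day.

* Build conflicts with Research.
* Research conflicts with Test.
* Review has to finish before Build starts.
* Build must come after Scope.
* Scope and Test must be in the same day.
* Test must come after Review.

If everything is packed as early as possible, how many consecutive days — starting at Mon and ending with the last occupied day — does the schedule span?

3 days

The precedence chain requires at least 3 distinct days.
With at most 3 per day and 5 tasks, at least 2 days are needed.
3 works (last occupied day: Wed): for example Review in Mon, Build in Wed, Test in Tue, Scope in Tue, Research in Mon.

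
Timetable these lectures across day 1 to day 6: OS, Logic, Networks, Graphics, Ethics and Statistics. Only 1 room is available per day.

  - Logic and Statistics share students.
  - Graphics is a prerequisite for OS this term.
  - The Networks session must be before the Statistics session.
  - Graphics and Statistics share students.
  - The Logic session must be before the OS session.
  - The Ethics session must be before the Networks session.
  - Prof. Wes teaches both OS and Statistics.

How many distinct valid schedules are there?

Splitting on OS: it can be day 3 (2), day 4 (6), day 5 (12), day 6 (20). Listing each branch's schedules as (Logic, Networks, Graphics, Ethics, Statistics) by day number:
OS=day 3: (1,5,2,4,6) (2,5,1,4,6) — 2.
OS=day 4: (1,5,2,3,6) (1,5,3,2,6) (2,5,1,3,6) (2,5,3,1,6) (3,5,1,2,6) (3,5,2,1,6) — 6.
OS=day 5: (1,3,4,2,6) (1,4,2,3,6) (1,4,3,2,6) (2,3,4,1,6) (2,4,1,3,6) (2,4,3,1,6) (3,2,4,1,6) (3,4,1,2,6) (3,4,2,1,6) (4,2,3,1,6) (4,3,1,2,6) (4,3,2,1,6) — 12.
OS=day 6: (1,3,4,2,5) (1,3,5,2,4) (1,4,2,3,5) (1,4,3,2,5) (2,3,4,1,5) (2,3,5,1,4) (2,4,1,3,5) (2,4,3,1,5) (3,2,4,1,5) (3,2,5,1,4) (3,4,1,2,5) (3,4,2,1,5) (4,2,3,1,5) (4,2,5,1,3) (4,3,1,2,5) (4,3,2,1,5) (5,2,3,1,4) (5,2,4,1,3) (5,3,1,2,4) (5,3,2,1,4) — 20.
Summing: 2 + 6 + 12 + 20 = 40.

40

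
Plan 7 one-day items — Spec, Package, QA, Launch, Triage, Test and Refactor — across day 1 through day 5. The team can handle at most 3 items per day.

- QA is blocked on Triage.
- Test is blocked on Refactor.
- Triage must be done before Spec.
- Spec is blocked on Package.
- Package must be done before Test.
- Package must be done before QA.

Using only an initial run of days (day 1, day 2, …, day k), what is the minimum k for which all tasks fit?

3 days

The precedence chain requires at least 2 distinct days.
With at most 3 per day and 7 tasks, at least 3 days are needed.
3 works (last occupied day: day 3): for example Package -> day 1; Launch -> day 3; Triage -> day 1; Spec -> day 2; Refactor -> day 1; QA -> day 2; Test -> day 2.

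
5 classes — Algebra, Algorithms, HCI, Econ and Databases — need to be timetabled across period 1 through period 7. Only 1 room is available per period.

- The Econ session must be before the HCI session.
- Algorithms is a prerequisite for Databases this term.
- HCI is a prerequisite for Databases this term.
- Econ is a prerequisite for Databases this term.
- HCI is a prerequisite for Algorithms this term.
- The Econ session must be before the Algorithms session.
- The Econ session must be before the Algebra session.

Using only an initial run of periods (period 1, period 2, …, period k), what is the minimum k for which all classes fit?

The precedence chain requires at least 4 distinct periods.
With at most 1 per period and 5 classes, at least 5 periods are needed.
5 works (last occupied period: period 5): for example Algebra=period 5; Econ=period 1; Databases=period 4; Algorithms=period 3; HCI=period 2.

5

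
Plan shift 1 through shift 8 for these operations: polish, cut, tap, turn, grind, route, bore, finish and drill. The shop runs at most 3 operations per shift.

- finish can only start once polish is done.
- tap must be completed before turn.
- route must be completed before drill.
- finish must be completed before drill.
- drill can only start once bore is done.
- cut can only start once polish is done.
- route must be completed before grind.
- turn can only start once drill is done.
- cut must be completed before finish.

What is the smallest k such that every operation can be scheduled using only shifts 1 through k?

5 shifts

The precedence chain requires at least 5 distinct shifts.
With at most 3 per shift and 9 operations, at least 3 shifts are needed.
5 works (last occupied shift: shift 5): for example grind -> shift 2, route -> shift 1, turn -> shift 5, tap -> shift 1, drill -> shift 4, cut -> shift 2, finish -> shift 3, bore -> shift 2, polish -> shift 1.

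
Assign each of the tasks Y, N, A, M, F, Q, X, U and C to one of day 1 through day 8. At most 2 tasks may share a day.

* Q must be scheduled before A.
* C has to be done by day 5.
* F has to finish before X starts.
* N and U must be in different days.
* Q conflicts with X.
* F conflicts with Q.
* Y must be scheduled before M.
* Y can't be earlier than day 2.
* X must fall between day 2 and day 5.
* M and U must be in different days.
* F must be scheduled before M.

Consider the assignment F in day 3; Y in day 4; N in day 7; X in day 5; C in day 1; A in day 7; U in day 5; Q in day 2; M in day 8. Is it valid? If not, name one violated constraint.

F has to finish before X starts — holds.
At most 2 tasks may share a day — holds.
F must be scheduled before M — holds.
Q must be scheduled before A — holds.
Y must be scheduled before M — holds.
X must fall between day 2 and day 5 — holds.
C has to be done by day 5 — holds.
M and U must be in different days — holds.
N and U must be in different days — holds.
Y can't be earlier than day 2 — holds.
Q conflicts with X — holds.
F conflicts with Q — holds.

Valid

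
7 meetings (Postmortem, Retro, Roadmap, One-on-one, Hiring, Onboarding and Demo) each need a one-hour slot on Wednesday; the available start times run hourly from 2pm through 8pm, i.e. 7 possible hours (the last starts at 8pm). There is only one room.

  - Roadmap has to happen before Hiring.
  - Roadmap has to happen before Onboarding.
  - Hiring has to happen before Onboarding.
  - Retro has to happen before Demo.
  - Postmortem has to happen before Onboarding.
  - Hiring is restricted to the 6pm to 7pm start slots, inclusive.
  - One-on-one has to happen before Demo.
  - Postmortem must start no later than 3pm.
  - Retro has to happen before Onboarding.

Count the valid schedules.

40

Splitting on Postmortem: it can be 2pm (20), 3pm (20). Listing each branch's schedules as (Retro, Roadmap, One-on-one, Hiring, Onboarding, Demo):
Postmortem=2pm: (3pm,4pm,5pm,6pm,7pm,8pm) (3pm,4pm,5pm,6pm,8pm,7pm) (3pm,4pm,5pm,7pm,8pm,6pm) (3pm,5pm,4pm,6pm,7pm,8pm) (3pm,5pm,4pm,6pm,8pm,7pm) (3pm,5pm,4pm,7pm,8pm,6pm) (3pm,6pm,4pm,7pm,8pm,5pm) (4pm,3pm,5pm,6pm,7pm,8pm) (4pm,3pm,5pm,6pm,8pm,7pm) (4pm,3pm,5pm,7pm,8pm,6pm) (4pm,5pm,3pm,6pm,7pm,8pm) (4pm,5pm,3pm,6pm,8pm,7pm) (4pm,5pm,3pm,7pm,8pm,6pm) (4pm,6pm,3pm,7pm,8pm,5pm) (5pm,3pm,4pm,6pm,7pm,8pm) (5pm,3pm,4pm,6pm,8pm,7pm) (5pm,3pm,4pm,7pm,8pm,6pm) (5pm,4pm,3pm,6pm,7pm,8pm) (5pm,4pm,3pm,6pm,8pm,7pm) (5pm,4pm,3pm,7pm,8pm,6pm) — 20.
Postmortem=3pm: (2pm,4pm,5pm,6pm,7pm,8pm) (2pm,4pm,5pm,6pm,8pm,7pm) (2pm,4pm,5pm,7pm,8pm,6pm) (2pm,5pm,4pm,6pm,7pm,8pm) (2pm,5pm,4pm,6pm,8pm,7pm) (2pm,5pm,4pm,7pm,8pm,6pm) (2pm,6pm,4pm,7pm,8pm,5pm) (4pm,2pm,5pm,6pm,7pm,8pm) (4pm,2pm,5pm,6pm,8pm,7pm) (4pm,2pm,5pm,7pm,8pm,6pm) (4pm,5pm,2pm,6pm,7pm,8pm) (4pm,5pm,2pm,6pm,8pm,7pm) (4pm,5pm,2pm,7pm,8pm,6pm) (4pm,6pm,2pm,7pm,8pm,5pm) (5pm,2pm,4pm,6pm,7pm,8pm) (5pm,2pm,4pm,6pm,8pm,7pm) (5pm,2pm,4pm,7pm,8pm,6pm) (5pm,4pm,2pm,6pm,7pm,8pm) (5pm,4pm,2pm,6pm,8pm,7pm) (5pm,4pm,2pm,7pm,8pm,6pm) — 20.
Summing: 20 + 20 = 40.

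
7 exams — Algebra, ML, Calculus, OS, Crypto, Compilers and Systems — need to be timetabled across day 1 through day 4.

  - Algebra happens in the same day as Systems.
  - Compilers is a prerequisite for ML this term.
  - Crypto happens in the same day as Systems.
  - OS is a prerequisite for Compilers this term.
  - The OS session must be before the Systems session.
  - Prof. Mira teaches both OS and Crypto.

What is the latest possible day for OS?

day 2

Downstream work caps OS at day 2.
OS at day 2 is achievable: OS=day 2; Crypto=day 3; Algebra=day 3; Calculus=day 1; Compilers=day 3; ML=day 4; Systems=day 3.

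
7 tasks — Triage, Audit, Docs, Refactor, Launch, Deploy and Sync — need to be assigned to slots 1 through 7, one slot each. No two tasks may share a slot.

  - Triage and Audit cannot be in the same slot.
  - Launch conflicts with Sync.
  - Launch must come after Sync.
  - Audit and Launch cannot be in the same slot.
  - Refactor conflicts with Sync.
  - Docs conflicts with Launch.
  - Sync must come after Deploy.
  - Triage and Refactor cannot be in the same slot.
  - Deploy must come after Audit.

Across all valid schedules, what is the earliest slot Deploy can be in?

2

Precedence pushes Deploy to at least 2; downstream work caps Deploy at 5.
Deploy at 2 is achievable: Launch -> 4, Sync -> 3, Deploy -> 2, Triage -> 5, Docs -> 6, Audit -> 1, Refactor -> 7.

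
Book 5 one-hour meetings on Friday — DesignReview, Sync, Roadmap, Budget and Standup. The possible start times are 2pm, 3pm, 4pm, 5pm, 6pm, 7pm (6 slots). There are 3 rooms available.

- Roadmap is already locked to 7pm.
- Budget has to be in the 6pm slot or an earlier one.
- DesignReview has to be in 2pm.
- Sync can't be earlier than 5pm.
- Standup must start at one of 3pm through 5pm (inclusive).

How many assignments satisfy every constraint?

Splitting on Sync: it can be 5pm (15), 6pm (15), 7pm (15). Listing each branch's schedules as (DesignReview, Roadmap, Budget, Standup):
Sync=5pm: (2pm,7pm,2pm,3pm) (2pm,7pm,2pm,4pm) (2pm,7pm,2pm,5pm) (2pm,7pm,3pm,3pm) (2pm,7pm,3pm,4pm) (2pm,7pm,3pm,5pm) (2pm,7pm,4pm,3pm) (2pm,7pm,4pm,4pm) (2pm,7pm,4pm,5pm) (2pm,7pm,5pm,3pm) (2pm,7pm,5pm,4pm) (2pm,7pm,5pm,5pm) (2pm,7pm,6pm,3pm) (2pm,7pm,6pm,4pm) (2pm,7pm,6pm,5pm) — 15.
Sync=6pm: (2pm,7pm,2pm,3pm) (2pm,7pm,2pm,4pm) (2pm,7pm,2pm,5pm) (2pm,7pm,3pm,3pm) (2pm,7pm,3pm,4pm) (2pm,7pm,3pm,5pm) (2pm,7pm,4pm,3pm) (2pm,7pm,4pm,4pm) (2pm,7pm,4pm,5pm) (2pm,7pm,5pm,3pm) (2pm,7pm,5pm,4pm) (2pm,7pm,5pm,5pm) (2pm,7pm,6pm,3pm) (2pm,7pm,6pm,4pm) (2pm,7pm,6pm,5pm) — 15.
Sync=7pm: (2pm,7pm,2pm,3pm) (2pm,7pm,2pm,4pm) (2pm,7pm,2pm,5pm) (2pm,7pm,3pm,3pm) (2pm,7pm,3pm,4pm) (2pm,7pm,3pm,5pm) (2pm,7pm,4pm,3pm) (2pm,7pm,4pm,4pm) (2pm,7pm,4pm,5pm) (2pm,7pm,5pm,3pm) (2pm,7pm,5pm,4pm) (2pm,7pm,5pm,5pm) (2pm,7pm,6pm,3pm) (2pm,7pm,6pm,4pm) (2pm,7pm,6pm,5pm) — 15.
Summing: 15 + 15 + 15 = 45.

45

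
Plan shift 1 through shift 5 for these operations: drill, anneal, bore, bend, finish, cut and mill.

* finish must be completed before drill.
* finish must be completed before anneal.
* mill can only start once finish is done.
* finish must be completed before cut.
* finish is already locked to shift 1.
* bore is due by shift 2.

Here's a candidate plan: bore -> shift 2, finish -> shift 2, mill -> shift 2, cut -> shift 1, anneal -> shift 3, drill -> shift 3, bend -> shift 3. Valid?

No. finish must be completed before cut is not satisfied.

finish is already locked to shift 1 — violated.
finish must be completed before drill — holds.
finish must be completed before anneal — holds.
bore is due by shift 2 — holds.
mill can only start once finish is done — violated.
finish must be completed before cut — violated.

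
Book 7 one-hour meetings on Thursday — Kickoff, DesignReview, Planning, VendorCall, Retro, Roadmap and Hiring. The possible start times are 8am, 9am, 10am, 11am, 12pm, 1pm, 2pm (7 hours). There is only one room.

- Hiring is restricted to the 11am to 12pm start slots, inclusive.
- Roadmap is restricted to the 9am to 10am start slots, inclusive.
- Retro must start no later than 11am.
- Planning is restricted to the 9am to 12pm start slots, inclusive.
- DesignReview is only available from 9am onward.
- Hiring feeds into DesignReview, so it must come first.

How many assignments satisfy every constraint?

Splitting on DesignReview: it can be 12pm (4), 1pm (28), 2pm (28). Listing each branch's schedules as (Kickoff, Planning, VendorCall, Retro, Roadmap, Hiring):
DesignReview=12pm: (1pm,9am,2pm,8am,10am,11am) (1pm,10am,2pm,8am,9am,11am) (2pm,9am,1pm,8am,10am,11am) (2pm,10am,1pm,8am,9am,11am) — 4.
DesignReview=1pm: (8am,9am,2pm,11am,10am,12pm) (8am,10am,2pm,11am,9am,12pm) (8am,11am,2pm,9am,10am,12pm) (8am,11am,2pm,10am,9am,12pm) (8am,12pm,2pm,9am,10am,11am) (8am,12pm,2pm,10am,9am,11am) (9am,11am,2pm,8am,10am,12pm) (9am,12pm,2pm,8am,10am,11am) (10am,11am,2pm,8am,9am,12pm) (10am,12pm,2pm,8am,9am,11am) (11am,9am,2pm,8am,10am,12pm) (11am,10am,2pm,8am,9am,12pm) (12pm,9am,2pm,8am,10am,11am) (12pm,10am,2pm,8am,9am,11am) (2pm,9am,8am,11am,10am,12pm) (2pm,9am,11am,8am,10am,12pm) (2pm,9am,12pm,8am,10am,11am) (2pm,10am,8am,11am,9am,12pm) (2pm,10am,11am,8am,9am,12pm) (2pm,10am,12pm,8am,9am,11am) (2pm,11am,8am,9am,10am,12pm) (2pm,11am,8am,10am,9am,12pm) (2pm,11am,9am,8am,10am,12pm) (2pm,11am,10am,8am,9am,12pm) (2pm,12pm,8am,9am,10am,11am) (2pm,12pm,8am,10am,9am,11am) (2pm,12pm,9am,8am,10am,11am) (2pm,12pm,10am,8am,9am,11am) — 28.
DesignReview=2pm: (8am,9am,1pm,11am,10am,12pm) (8am,10am,1pm,11am,9am,12pm) (8am,11am,1pm,9am,10am,12pm) (8am,11am,1pm,10am,9am,12pm) (8am,12pm,1pm,9am,10am,11am) (8am,12pm,1pm,10am,9am,11am) (9am,11am,1pm,8am,10am,12pm) (9am,12pm,1pm,8am,10am,11am) (10am,11am,1pm,8am,9am,12pm) (10am,12pm,1pm,8am,9am,11am) (11am,9am,1pm,8am,10am,12pm) (11am,10am,1pm,8am,9am,12pm) (12pm,9am,1pm,8am,10am,11am) (12pm,10am,1pm,8am,9am,11am) (1pm,9am,8am,11am,10am,12pm) (1pm,9am,11am,8am,10am,12pm) (1pm,9am,12pm,8am,10am,11am) (1pm,10am,8am,11am,9am,12pm) (1pm,10am,11am,8am,9am,12pm) (1pm,10am,12pm,8am,9am,11am) (1pm,11am,8am,9am,10am,12pm) (1pm,11am,8am,10am,9am,12pm) (1pm,11am,9am,8am,10am,12pm) (1pm,11am,10am,8am,9am,12pm) (1pm,12pm,8am,9am,10am,11am) (1pm,12pm,8am,10am,9am,11am) (1pm,12pm,9am,8am,10am,11am) (1pm,12pm,10am,8am,9am,11am) — 28.
Summing: 4 + 28 + 28 = 60.

60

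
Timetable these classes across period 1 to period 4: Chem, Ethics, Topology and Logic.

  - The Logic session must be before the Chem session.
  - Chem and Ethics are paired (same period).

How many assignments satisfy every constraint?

Splitting on Chem: it can be period 2 (4), period 3 (8), period 4 (12). Listing each branch's schedules as (Ethics, Topology, Logic) by period number:
Chem=period 2: (2,1,1) (2,2,1) (2,3,1) (2,4,1) — 4.
Chem=period 3: (3,1,1) (3,1,2) (3,2,1) (3,2,2) (3,3,1) (3,3,2) (3,4,1) (3,4,2) — 8.
Chem=period 4: (4,1,1) (4,1,2) (4,1,3) (4,2,1) (4,2,2) (4,2,3) (4,3,1) (4,3,2) (4,3,3) (4,4,1) (4,4,2) (4,4,3) — 12.
Summing: 4 + 8 + 12 = 24.

24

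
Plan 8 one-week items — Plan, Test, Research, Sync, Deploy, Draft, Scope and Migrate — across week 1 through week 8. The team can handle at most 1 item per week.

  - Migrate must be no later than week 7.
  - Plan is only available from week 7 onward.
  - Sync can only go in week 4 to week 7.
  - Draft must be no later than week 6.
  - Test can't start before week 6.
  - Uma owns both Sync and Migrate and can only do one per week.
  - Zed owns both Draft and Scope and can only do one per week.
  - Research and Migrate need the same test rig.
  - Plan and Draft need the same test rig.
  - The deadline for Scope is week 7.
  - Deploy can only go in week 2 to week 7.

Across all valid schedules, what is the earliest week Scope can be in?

Scope's own window allows nothing later than week 7.
Scope at week 1 is achievable: Sync in week 4; Migrate in week 5; Test in week 6; Plan in week 7; Deploy in week 2; Research in week 8; Scope in week 1; Draft in week 3.

week 1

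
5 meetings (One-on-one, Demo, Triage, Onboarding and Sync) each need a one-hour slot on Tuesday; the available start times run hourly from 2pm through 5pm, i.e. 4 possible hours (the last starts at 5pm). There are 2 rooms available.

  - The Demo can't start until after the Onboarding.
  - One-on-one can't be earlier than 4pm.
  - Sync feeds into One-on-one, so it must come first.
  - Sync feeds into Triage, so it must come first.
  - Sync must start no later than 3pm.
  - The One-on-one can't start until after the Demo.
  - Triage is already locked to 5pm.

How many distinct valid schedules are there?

Splitting on One-on-one: it can be 4pm (2), 5pm (6). Listing each branch's schedules as (Demo, Triage, Onboarding, Sync):
One-on-one=4pm: (3pm,5pm,2pm,2pm) (3pm,5pm,2pm,3pm) — 2.
One-on-one=5pm: (3pm,5pm,2pm,2pm) (3pm,5pm,2pm,3pm) (4pm,5pm,2pm,2pm) (4pm,5pm,2pm,3pm) (4pm,5pm,3pm,2pm) (4pm,5pm,3pm,3pm) — 6.
Summing: 2 + 6 = 8.

8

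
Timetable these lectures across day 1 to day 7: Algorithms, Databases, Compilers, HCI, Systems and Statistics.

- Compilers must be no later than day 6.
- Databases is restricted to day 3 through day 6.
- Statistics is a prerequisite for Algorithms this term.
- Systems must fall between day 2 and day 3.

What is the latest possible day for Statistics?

day 6

Downstream work caps Statistics at day 6.
Statistics at day 6 is achievable: Statistics in day 6, Systems in day 2, Databases in day 3, HCI in day 1, Algorithms in day 7, Compilers in day 1.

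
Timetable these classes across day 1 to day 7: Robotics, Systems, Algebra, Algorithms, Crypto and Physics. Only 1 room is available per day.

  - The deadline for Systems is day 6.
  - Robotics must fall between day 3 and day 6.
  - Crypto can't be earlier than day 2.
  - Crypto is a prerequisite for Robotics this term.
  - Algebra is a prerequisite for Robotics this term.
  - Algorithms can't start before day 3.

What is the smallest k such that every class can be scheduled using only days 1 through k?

The precedence chain requires at least 2 distinct days.
With at most 1 per day and 6 classes, at least 6 days are needed.
Robotics can't be placed before day 3, so the schedule must run through at least day 3.
6 works (last occupied day: day 6): for example Robotics in day 3, Algebra in day 1, Physics in day 6, Crypto in day 2, Systems in day 5, Algorithms in day 4.

6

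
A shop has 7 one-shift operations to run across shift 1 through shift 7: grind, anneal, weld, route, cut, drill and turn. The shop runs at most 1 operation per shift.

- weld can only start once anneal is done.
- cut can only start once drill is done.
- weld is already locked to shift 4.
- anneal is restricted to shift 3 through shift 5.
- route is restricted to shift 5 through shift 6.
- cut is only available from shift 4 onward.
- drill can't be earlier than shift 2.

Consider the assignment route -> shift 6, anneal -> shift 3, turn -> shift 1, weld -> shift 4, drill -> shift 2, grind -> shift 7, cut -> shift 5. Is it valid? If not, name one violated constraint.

Valid

cut is only available from shift 4 onward — holds.
weld is already locked to shift 4 — holds.
cut can only start once drill is done — holds.
weld can only start once anneal is done — holds.
anneal is restricted to shift 3 through shift 5 — holds.
The shop runs at most 1 operation per shift — holds.
route is restricted to shift 5 through shift 6 — holds.
drill can't be earlier than shift 2 — holds.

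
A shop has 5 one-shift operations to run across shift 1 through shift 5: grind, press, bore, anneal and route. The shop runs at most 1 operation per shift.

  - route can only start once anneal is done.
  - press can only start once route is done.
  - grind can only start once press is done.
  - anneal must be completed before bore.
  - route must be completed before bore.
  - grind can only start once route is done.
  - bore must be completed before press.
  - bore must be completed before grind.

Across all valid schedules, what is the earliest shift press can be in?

Precedence pushes press to at least shift 4; downstream work caps press at shift 4.
press at shift 4 is achievable: press -> shift 4; anneal -> shift 1; route -> shift 2; bore -> shift 3; grind -> shift 5.

shift 4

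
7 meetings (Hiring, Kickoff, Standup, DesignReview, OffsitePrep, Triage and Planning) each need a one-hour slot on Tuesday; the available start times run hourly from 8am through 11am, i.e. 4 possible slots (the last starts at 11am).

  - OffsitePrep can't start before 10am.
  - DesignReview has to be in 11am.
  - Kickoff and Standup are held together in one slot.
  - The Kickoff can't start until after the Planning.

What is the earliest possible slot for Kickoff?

9am

Precedence pushes Kickoff to at least 9am.
Kickoff at 9am is achievable: DesignReview=11am, Standup=9am, Planning=8am, Hiring=8am, OffsitePrep=10am, Triage=8am, Kickoff=9am.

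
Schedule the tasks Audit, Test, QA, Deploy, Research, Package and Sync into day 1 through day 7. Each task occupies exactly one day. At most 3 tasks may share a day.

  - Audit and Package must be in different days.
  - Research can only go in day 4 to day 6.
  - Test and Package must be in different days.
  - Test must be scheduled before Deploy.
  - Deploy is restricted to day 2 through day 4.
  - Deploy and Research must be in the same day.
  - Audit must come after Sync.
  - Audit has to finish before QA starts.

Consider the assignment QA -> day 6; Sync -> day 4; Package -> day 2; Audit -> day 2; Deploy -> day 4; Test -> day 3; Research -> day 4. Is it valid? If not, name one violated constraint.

No. Audit must come after Sync is not satisfied.

Audit has to finish before QA starts — holds.
Audit must come after Sync — violated.
Audit and Package must be in different days — violated.
At most 3 tasks may share a day — holds.
Test and Package must be in different days — holds.
Deploy is restricted to day 2 through day 4 — holds.
Research can only go in day 4 to day 6 — holds.
Test must be scheduled before Deploy — holds.
Deploy and Research must be in the same day — holds.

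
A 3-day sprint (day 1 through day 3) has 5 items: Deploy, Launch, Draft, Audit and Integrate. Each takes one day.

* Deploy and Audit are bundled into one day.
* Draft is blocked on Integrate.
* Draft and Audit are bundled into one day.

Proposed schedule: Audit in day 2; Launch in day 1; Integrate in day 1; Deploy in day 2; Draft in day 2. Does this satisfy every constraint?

Draft and Audit are bundled into one day — holds.
Draft is blocked on Integrate — holds.
Deploy and Audit are bundled into one day — holds.

Yes, all constraints hold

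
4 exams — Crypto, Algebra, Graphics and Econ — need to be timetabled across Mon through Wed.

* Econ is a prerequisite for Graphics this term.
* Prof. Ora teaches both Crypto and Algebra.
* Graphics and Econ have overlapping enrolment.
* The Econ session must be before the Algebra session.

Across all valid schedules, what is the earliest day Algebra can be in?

Precedence pushes Algebra to at least Tue.
Algebra at Tue is achievable: Econ in Mon; Algebra in Tue; Crypto in Mon; Graphics in Tue.

Tue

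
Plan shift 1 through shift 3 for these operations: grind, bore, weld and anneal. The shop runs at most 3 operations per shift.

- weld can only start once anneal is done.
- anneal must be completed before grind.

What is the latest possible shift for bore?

bore at shift 3 is achievable: bore in shift 3, grind in shift 2, weld in shift 2, anneal in shift 1.

shift 3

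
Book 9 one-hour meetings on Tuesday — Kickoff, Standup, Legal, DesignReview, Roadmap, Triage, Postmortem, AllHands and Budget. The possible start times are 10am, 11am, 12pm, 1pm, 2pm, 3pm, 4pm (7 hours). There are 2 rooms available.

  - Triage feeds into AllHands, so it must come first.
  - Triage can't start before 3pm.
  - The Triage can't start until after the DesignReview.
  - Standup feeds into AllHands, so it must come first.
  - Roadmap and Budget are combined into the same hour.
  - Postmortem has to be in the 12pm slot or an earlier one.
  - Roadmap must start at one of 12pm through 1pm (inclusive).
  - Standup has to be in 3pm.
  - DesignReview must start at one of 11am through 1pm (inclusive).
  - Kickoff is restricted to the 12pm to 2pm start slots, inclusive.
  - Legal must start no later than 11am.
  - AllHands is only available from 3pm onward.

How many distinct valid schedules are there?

34

Splitting on Kickoff: it can be 12pm (9), 1pm (7), 2pm (18). Listing each branch's schedules as (Standup, Legal, DesignReview, Roadmap, Triage, Postmortem, AllHands, Budget):
Kickoff=12pm: (3pm,10am,11am,1pm,3pm,10am,4pm,1pm) (3pm,10am,11am,1pm,3pm,11am,4pm,1pm) (3pm,10am,11am,1pm,3pm,12pm,4pm,1pm) (3pm,10am,12pm,1pm,3pm,10am,4pm,1pm) (3pm,10am,12pm,1pm,3pm,11am,4pm,1pm) (3pm,11am,11am,1pm,3pm,10am,4pm,1pm) (3pm,11am,11am,1pm,3pm,12pm,4pm,1pm) (3pm,11am,12pm,1pm,3pm,10am,4pm,1pm) (3pm,11am,12pm,1pm,3pm,11am,4pm,1pm) — 9.
Kickoff=1pm: (3pm,10am,11am,12pm,3pm,10am,4pm,12pm) (3pm,10am,11am,12pm,3pm,11am,4pm,12pm) (3pm,10am,1pm,12pm,3pm,10am,4pm,12pm) (3pm,10am,1pm,12pm,3pm,11am,4pm,12pm) (3pm,11am,11am,12pm,3pm,10am,4pm,12pm) (3pm,11am,1pm,12pm,3pm,10am,4pm,12pm) (3pm,11am,1pm,12pm,3pm,11am,4pm,12pm) — 7.
Kickoff=2pm: (3pm,10am,11am,12pm,3pm,10am,4pm,12pm) (3pm,10am,11am,12pm,3pm,11am,4pm,12pm) (3pm,10am,11am,1pm,3pm,10am,4pm,1pm) (3pm,10am,11am,1pm,3pm,11am,4pm,1pm) (3pm,10am,11am,1pm,3pm,12pm,4pm,1pm) (3pm,10am,12pm,1pm,3pm,10am,4pm,1pm) (3pm,10am,12pm,1pm,3pm,11am,4pm,1pm) (3pm,10am,12pm,1pm,3pm,12pm,4pm,1pm) (3pm,10am,1pm,12pm,3pm,10am,4pm,12pm) (3pm,10am,1pm,12pm,3pm,11am,4pm,12pm) (3pm,11am,11am,12pm,3pm,10am,4pm,12pm) (3pm,11am,11am,1pm,3pm,10am,4pm,1pm) (3pm,11am,11am,1pm,3pm,12pm,4pm,1pm) (3pm,11am,12pm,1pm,3pm,10am,4pm,1pm) (3pm,11am,12pm,1pm,3pm,11am,4pm,1pm) (3pm,11am,12pm,1pm,3pm,12pm,4pm,1pm) (3pm,11am,1pm,12pm,3pm,10am,4pm,12pm) (3pm,11am,1pm,12pm,3pm,11am,4pm,12pm) — 18.
Summing: 9 + 7 + 18 = 34.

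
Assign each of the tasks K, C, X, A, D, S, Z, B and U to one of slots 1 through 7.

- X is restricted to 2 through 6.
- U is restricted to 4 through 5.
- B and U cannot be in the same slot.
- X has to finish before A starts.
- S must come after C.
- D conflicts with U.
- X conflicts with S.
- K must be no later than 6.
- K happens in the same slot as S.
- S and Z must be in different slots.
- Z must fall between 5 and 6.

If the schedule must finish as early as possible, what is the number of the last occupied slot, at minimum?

The precedence chain requires at least 2 distinct slots.
Z can't be placed before 5, so the schedule must run through at least slot 5.
5 works (last occupied slot: 5): for example X -> 2; D -> 1; A -> 3; S -> 3; U -> 4; B -> 1; C -> 1; Z -> 5; K -> 3.

5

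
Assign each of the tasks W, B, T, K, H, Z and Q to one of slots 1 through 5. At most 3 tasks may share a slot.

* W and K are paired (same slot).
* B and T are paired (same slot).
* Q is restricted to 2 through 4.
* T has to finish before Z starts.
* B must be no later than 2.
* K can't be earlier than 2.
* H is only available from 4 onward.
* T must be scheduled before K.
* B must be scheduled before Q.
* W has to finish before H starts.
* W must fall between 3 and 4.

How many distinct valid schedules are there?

Splitting on W: it can be 3 (32), 4 (16). Listing each branch's schedules as (B, T, K, H, Z, Q):
W=3: (1,1,3,4,2,2) (1,1,3,4,2,3) (1,1,3,4,2,4) (1,1,3,4,3,2) (1,1,3,4,3,4) (1,1,3,4,4,2) (1,1,3,4,4,3) (1,1,3,4,4,4) (1,1,3,4,5,2) (1,1,3,4,5,3) (1,1,3,4,5,4) (1,1,3,5,2,2) (1,1,3,5,2,3) (1,1,3,5,2,4) (1,1,3,5,3,2) (1,1,3,5,3,4) (1,1,3,5,4,2) (1,1,3,5,4,3) (1,1,3,5,4,4) (1,1,3,5,5,2) (1,1,3,5,5,3) (1,1,3,5,5,4) (2,2,3,4,3,4) (2,2,3,4,4,3) (2,2,3,4,4,4) (2,2,3,4,5,3) (2,2,3,4,5,4) (2,2,3,5,3,4) (2,2,3,5,4,3) (2,2,3,5,4,4) (2,2,3,5,5,3) (2,2,3,5,5,4) — 32.
W=4: (1,1,4,5,2,2) (1,1,4,5,2,3) (1,1,4,5,2,4) (1,1,4,5,3,2) (1,1,4,5,3,3) (1,1,4,5,3,4) (1,1,4,5,4,2) (1,1,4,5,4,3) (1,1,4,5,5,2) (1,1,4,5,5,3) (1,1,4,5,5,4) (2,2,4,5,3,3) (2,2,4,5,3,4) (2,2,4,5,4,3) (2,2,4,5,5,3) (2,2,4,5,5,4) — 16.
Summing: 32 + 16 = 48.

48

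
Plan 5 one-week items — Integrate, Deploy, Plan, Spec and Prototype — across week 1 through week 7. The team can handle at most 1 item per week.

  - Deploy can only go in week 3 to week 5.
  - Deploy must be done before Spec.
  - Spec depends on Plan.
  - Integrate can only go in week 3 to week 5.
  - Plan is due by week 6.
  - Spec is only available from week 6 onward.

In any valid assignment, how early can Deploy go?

week 3

Deploy is available from week 3; Deploy's own window allows nothing later than week 5.
Deploy at week 3 is achievable: Deploy -> week 3; Prototype -> week 2; Integrate -> week 4; Plan -> week 1; Spec -> week 6.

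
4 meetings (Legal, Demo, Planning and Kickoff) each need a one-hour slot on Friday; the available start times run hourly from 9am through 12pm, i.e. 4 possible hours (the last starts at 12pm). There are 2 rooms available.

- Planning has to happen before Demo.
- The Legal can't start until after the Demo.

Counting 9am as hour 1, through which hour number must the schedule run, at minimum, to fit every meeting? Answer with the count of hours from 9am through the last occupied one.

3 hours

The precedence chain requires at least 3 distinct hours.
With at most 2 per hour and 4 meetings, at least 2 hours are needed.
3 works (last occupied hour: 11am): for example Planning in 9am; Kickoff in 9am; Legal in 11am; Demo in 10am.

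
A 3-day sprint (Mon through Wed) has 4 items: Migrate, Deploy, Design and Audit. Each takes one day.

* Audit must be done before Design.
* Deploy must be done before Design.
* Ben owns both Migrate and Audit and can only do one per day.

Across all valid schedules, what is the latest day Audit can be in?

Downstream work caps Audit at Tue.
Audit at Tue is achievable: Deploy in Mon, Migrate in Mon, Design in Wed, Audit in Tue.

Tue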